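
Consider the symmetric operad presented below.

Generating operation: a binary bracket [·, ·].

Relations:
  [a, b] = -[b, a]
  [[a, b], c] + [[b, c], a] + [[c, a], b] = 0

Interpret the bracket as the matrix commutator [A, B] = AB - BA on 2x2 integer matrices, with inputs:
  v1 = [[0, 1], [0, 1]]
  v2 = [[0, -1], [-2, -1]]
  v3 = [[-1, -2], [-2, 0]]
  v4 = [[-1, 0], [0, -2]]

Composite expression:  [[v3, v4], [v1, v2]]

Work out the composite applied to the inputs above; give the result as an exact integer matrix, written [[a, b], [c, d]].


[[-4, 8], [8, 4]]

[v3, v4] = [[0, 2], [-2, 0]]
[v1, v2] = [[-2, 0], [-2, 2]]
[[v3, v4], [v1, v2]] = [[-4, 8], [8, 4]]


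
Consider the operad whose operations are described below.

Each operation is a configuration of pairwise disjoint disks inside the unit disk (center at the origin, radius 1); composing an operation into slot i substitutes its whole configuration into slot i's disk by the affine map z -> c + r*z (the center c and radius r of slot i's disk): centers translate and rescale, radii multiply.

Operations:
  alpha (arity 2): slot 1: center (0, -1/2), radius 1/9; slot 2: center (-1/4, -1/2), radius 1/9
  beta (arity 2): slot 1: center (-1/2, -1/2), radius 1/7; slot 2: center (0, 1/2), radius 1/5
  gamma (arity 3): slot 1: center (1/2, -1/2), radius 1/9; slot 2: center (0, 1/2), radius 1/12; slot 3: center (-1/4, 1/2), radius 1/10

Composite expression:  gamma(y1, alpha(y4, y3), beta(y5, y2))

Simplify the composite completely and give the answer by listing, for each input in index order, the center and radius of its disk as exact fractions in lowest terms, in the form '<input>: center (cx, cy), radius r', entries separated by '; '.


y1: center (1/2, -1/2), radius 1/9; y2: center (-1/4, 11/20), radius 1/50; y3: center (-1/48, 11/24), radius 1/108; y4: center (0, 11/24), radius 1/108; y5: center (-3/10, 9/20), radius 1/70

Each y-disk chains the slot maps above it in gamma; radii multiply.
input y1: applying the 1 nested substitution gives center (1/2, -1/2), radius 1/9
input y4: applying the 2 nested substitutions gives center (0, 11/24), radius 1/108
input y3: applying the 2 nested substitutions gives center (-1/48, 11/24), radius 1/108
input y5: applying the 2 nested substitutions gives center (-3/10, 9/20), radius 1/70
input y2: applying the 2 nested substitutions gives center (-1/4, 11/20), radius 1/50


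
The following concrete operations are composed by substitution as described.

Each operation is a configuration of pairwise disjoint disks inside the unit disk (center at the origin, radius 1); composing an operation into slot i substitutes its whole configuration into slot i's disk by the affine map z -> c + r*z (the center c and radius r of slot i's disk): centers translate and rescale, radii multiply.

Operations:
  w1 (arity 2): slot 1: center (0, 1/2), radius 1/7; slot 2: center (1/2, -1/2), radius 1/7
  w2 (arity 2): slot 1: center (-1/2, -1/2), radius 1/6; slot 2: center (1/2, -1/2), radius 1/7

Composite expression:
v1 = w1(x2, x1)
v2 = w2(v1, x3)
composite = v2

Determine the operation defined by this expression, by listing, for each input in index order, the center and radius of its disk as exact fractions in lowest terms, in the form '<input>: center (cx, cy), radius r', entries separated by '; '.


x1: center (-5/12, -7/12), radius 1/42; x2: center (-1/2, -5/12), radius 1/42; x3: center (1/2, -1/2), radius 1/7

Nesting under w2 composes maps z -> c + r*z down each x-path.
for x2, the 2-step affine chain lands on center (-1/2, -5/12), radius 1/42
for x1, the 2-step affine chain lands on center (-5/12, -7/12), radius 1/42
for x3, the 1-step affine chain lands on center (1/2, -1/2), radius 1/7


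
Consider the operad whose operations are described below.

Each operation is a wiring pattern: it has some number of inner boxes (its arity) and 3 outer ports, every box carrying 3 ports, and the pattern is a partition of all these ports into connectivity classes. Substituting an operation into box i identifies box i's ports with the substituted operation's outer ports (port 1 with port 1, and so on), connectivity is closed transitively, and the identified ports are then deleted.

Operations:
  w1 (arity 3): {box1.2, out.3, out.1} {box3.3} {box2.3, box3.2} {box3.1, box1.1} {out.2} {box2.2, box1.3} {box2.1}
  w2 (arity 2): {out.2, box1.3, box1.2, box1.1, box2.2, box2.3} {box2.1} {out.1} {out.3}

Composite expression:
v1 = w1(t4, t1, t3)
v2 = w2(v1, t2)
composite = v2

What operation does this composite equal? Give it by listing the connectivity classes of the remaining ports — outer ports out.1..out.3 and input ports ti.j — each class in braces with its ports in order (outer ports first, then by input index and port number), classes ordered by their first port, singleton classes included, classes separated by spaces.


{out.1} {out.2, t2.2, t2.3, t4.2} {out.3} {t1.1} {t1.2, t4.3} {t1.3, t3.2} {t2.1} {t3.1, t4.1} {t3.3}

Treat the ports identified at w2 as solder joints: merge, then drop.
after w1, the pattern on (t4, t1, t3) reads {out.1, out.3, t4.2} {out.2} {t1.1} {t1.2, t4.3} {t1.3, t3.2} {t3.1, t4.1} {t3.3} (out.j = its outer ports)
after w2, the pattern on (t4, t1, t3, t2) reads {out.1} {out.2, t2.2, t2.3, t4.2} {out.3} {t1.1} {t1.2, t4.3} {t1.3, t3.2} {t2.1} {t3.1, t4.1} {t3.3} (out.j = its outer ports)


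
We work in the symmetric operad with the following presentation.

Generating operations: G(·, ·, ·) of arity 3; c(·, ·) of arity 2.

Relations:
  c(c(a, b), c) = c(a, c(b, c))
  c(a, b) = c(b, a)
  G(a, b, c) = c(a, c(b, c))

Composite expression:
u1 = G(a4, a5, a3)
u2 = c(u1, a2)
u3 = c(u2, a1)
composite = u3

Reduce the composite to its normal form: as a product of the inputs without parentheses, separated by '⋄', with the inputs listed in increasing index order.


a1 ⋄ a2 ⋄ a3 ⋄ a4 ⋄ a5

With c associative and commutative, the a-input set is all that matters.
G(a4, a5, a3) linearizes to a4 ⋄ a5 ⋄ a3
c(G(a4, a5, a3), a2) linearizes to a4 ⋄ a5 ⋄ a3 ⋄ a2
c(c(G(a4, a5, a3), a2), a1) linearizes to a4 ⋄ a5 ⋄ a3 ⋄ a2 ⋄ a1
commutativity sorts the factors: a1 ⋄ a2 ⋄ a3 ⋄ a4 ⋄ a5


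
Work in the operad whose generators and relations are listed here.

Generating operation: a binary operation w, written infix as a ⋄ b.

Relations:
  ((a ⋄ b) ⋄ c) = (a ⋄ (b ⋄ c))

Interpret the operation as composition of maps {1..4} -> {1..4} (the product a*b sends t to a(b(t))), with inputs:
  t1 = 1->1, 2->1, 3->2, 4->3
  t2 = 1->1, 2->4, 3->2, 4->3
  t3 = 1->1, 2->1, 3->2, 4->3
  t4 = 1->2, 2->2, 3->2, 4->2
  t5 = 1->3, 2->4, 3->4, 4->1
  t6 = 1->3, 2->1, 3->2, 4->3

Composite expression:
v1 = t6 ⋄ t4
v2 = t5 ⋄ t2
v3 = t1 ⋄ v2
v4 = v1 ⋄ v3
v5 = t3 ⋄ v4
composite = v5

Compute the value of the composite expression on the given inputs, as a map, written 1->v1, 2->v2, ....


(t6 ⋄ t4) = 1->1, 2->1, 3->1, 4->1
(t5 ⋄ t2) = 1->3, 2->1, 3->4, 4->4
(t1 ⋄ (t5 ⋄ t2)) = 1->2, 2->1, 3->3, 4->3
((t6 ⋄ t4) ⋄ (t1 ⋄ (t5 ⋄ t2))) = 1->1, 2->1, 3->1, 4->1
(t3 ⋄ ((t6 ⋄ t4) ⋄ (t1 ⋄ (t5 ⋄ t2)))) = 1->1, 2->1, 3->1, 4->1

1->1, 2->1, 3->1, 4->1


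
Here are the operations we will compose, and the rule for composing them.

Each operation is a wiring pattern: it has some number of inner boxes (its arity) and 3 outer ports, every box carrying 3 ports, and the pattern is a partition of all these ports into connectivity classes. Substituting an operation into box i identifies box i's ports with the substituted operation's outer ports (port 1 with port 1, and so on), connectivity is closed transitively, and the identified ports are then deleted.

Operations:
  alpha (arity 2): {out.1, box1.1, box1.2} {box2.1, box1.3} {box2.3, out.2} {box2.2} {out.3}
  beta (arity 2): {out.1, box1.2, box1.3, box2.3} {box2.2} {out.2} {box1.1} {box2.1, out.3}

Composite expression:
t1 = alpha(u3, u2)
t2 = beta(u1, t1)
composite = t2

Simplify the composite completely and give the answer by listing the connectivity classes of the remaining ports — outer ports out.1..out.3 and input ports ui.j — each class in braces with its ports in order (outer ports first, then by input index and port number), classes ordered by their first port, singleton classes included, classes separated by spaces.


{out.1, u1.2, u1.3} {out.2} {out.3, u3.1, u3.2} {u1.1} {u2.1, u3.3} {u2.2} {u2.3}

Substituting into beta glues patterns; closure does the rest.
stage alpha: inputs (u3, u2), connectivity {out.1, u3.1, u3.2} {out.2, u2.3} {out.3} {u2.1, u3.3} {u2.2}, out.j its boundary
stage beta: inputs (u1, u3, u2), connectivity {out.1, u1.2, u1.3} {out.2} {out.3, u3.1, u3.2} {u1.1} {u2.1, u3.3} {u2.2} {u2.3}, out.j its boundary


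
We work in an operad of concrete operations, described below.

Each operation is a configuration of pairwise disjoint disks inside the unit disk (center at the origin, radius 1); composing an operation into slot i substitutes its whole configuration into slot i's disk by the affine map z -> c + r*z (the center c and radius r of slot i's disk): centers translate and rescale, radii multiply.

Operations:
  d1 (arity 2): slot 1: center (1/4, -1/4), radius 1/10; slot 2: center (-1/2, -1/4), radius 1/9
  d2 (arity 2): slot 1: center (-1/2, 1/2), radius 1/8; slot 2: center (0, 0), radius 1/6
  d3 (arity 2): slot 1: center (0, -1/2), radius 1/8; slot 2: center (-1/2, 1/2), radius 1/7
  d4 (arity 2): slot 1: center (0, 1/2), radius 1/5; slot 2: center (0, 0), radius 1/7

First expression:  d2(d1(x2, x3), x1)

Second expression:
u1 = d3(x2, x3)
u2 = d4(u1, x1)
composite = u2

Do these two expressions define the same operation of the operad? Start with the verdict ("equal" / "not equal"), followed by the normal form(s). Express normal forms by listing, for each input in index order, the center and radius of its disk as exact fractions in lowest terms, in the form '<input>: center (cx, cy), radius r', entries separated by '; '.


not equal: they reduce to x1: center (0, 0), radius 1/6; x2: center (-15/32, 15/32), radius 1/80; x3: center (-9/16, 15/32), radius 1/72 and x1: center (0, 0), radius 1/7; x2: center (0, 2/5), radius 1/40; x3: center (-1/10, 3/5), radius 1/35

Normal form of the first expression: x1: center (0, 0), radius 1/6; x2: center (-15/32, 15/32), radius 1/80; x3: center (-9/16, 15/32), radius 1/72
Normal form of the second expression: x1: center (0, 0), radius 1/7; x2: center (0, 2/5), radius 1/40; x3: center (-1/10, 3/5), radius 1/35
Different reductions; not equal.


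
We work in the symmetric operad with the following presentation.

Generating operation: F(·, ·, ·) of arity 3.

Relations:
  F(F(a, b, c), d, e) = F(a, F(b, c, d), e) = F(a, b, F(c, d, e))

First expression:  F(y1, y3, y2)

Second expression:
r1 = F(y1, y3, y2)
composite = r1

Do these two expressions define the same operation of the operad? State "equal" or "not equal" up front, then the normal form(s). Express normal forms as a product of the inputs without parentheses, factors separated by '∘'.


Normal form of the first expression: y1 ∘ y3 ∘ y2
Normal form of the second expression: y1 ∘ y3 ∘ y2
Identical normal forms: equal.

equal; both compose to y1 ∘ y3 ∘ y2


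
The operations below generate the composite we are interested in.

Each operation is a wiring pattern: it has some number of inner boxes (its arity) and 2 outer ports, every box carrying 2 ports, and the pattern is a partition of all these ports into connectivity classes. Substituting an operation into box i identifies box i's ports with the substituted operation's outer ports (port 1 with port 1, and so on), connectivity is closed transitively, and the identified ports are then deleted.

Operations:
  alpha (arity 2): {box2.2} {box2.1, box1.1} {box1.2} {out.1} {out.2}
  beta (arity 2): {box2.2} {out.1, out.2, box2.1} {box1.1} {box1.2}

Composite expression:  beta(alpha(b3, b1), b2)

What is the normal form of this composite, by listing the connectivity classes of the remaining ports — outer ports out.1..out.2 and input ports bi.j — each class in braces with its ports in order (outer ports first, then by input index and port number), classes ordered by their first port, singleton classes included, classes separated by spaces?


{out.1, out.2, b2.1} {b1.1, b3.1} {b1.2} {b2.2} {b3.2}

After gluing at beta, chains via deleted ports link the b-ports.
through alpha, on inputs (b3, b1): {out.1} {out.2} {b1.1, b3.1} {b1.2} {b3.2} (out.j = stage outer ports)
through beta, on inputs (b3, b1, b2): {out.1, out.2, b2.1} {b1.1, b3.1} {b1.2} {b2.2} {b3.2} (out.j = stage outer ports)


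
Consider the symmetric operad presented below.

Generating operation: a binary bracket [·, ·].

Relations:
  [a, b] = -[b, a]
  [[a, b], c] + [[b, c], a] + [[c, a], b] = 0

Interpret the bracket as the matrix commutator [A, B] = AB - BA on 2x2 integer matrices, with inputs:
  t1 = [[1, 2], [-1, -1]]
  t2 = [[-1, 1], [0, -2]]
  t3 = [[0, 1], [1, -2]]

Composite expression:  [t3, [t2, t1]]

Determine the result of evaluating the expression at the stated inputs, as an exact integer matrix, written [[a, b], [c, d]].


[t2, t1] = [[-1, 0], [1, 1]]
[t3, [t2, t1]] = [[1, 2], [-4, -1]]

[[1, 2], [-4, -1]]


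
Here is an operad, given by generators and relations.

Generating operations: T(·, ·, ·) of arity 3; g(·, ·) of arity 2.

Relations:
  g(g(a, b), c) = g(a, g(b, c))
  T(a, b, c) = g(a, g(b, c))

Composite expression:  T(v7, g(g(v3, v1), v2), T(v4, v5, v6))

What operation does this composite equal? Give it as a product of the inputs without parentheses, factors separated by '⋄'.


v7 ⋄ v3 ⋄ v1 ⋄ v2 ⋄ v4 ⋄ v5 ⋄ v6

The T-tree's shape is irrelevant; the v-reading-order decides.
g(v3, v1) flattens to v3 ⋄ v1
g(g(v3, v1), v2) flattens to v3 ⋄ v1 ⋄ v2
T(v4, v5, v6) flattens to v4 ⋄ v5 ⋄ v6
T(v7, g(g(v3, v1), v2), T(v4, v5, v6)) flattens to v7 ⋄ v3 ⋄ v1 ⋄ v2 ⋄ v4 ⋄ v5 ⋄ v6


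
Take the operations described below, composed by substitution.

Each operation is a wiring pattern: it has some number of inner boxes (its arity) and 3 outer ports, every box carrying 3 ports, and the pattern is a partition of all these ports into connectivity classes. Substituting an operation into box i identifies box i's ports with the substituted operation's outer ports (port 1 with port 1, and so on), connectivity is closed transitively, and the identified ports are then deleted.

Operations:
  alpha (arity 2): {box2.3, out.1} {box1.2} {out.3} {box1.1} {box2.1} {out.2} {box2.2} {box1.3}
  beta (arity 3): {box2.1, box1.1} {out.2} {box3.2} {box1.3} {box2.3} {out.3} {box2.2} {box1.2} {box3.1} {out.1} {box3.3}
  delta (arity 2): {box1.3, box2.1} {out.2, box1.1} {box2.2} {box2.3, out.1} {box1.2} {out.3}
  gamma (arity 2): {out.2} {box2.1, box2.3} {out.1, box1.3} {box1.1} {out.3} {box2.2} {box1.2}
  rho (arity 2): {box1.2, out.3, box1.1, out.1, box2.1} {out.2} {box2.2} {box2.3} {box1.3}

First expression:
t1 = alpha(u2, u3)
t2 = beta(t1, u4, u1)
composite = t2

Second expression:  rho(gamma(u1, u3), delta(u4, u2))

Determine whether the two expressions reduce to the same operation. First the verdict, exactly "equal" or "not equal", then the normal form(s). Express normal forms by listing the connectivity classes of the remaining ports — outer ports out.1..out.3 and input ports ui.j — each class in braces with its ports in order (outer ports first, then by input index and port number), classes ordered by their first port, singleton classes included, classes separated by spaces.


The first expression reduces to {out.1} {out.2} {out.3} {u1.1} {u1.2} {u1.3} {u2.1} {u2.2} {u2.3} {u3.1} {u3.2} {u3.3, u4.1} {u4.2} {u4.3}
The second expression reduces to {out.1, out.3, u1.3, u2.3} {out.2} {u1.1} {u1.2} {u2.1, u4.3} {u2.2} {u3.1, u3.3} {u3.2} {u4.1} {u4.2}
The forms do not match — not equal.

not equal: they reduce to {out.1} {out.2} {out.3} {u1.1} {u1.2} {u1.3} {u2.1} {u2.2} {u2.3} {u3.1} {u3.2} {u3.3, u4.1} {u4.2} {u4.3} and {out.1, out.3, u1.3, u2.3} {out.2} {u1.1} {u1.2} {u2.1, u4.3} {u2.2} {u3.1, u3.3} {u3.2} {u4.1} {u4.2}


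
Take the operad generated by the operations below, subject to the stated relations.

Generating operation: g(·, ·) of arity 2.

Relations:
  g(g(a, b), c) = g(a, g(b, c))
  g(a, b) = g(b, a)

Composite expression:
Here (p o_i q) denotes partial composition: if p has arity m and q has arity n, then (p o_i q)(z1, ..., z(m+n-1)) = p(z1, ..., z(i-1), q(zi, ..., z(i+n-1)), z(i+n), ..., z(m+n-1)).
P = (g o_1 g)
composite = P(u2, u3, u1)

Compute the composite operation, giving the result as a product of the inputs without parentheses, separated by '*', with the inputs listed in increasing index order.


u1 * u2 * u3

Shape and order are irrelevant to g; the u-input set decides.
g(u2, u3) collapses to u2 * u3
g(g(u2, u3), u1) collapses to u2 * u3 * u1
the factors in increasing index order: u1 * u2 * u3


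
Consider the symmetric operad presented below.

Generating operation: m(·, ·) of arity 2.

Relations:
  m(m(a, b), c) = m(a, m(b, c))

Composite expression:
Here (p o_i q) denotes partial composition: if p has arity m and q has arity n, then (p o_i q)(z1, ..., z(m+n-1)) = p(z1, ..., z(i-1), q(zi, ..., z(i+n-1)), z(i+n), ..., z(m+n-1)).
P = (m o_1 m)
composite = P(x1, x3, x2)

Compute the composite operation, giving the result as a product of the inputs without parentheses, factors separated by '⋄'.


Associativity of m dissolves the nesting; only the x-input order survives.
m(x1, x3) flattens to x1 ⋄ x3
m(m(x1, x3), x2) flattens to x1 ⋄ x3 ⋄ x2

x1 ⋄ x3 ⋄ x2


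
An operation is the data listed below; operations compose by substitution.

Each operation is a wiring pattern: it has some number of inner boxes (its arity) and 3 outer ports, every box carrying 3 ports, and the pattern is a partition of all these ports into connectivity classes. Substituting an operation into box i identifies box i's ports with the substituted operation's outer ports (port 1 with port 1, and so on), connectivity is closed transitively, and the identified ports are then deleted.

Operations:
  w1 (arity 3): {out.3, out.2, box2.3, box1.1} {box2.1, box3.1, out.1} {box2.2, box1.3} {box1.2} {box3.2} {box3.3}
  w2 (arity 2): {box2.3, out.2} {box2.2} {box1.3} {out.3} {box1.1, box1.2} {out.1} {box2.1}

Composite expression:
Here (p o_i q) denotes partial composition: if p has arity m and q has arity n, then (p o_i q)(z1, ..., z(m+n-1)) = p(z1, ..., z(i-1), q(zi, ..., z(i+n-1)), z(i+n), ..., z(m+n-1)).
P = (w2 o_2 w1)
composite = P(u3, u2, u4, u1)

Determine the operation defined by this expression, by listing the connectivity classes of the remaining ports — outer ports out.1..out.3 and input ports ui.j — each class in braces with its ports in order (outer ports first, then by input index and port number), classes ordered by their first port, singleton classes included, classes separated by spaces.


{out.1} {out.2, u2.1, u4.3} {out.3} {u1.1, u4.1} {u1.2} {u1.3} {u2.2} {u2.3, u4.2} {u3.1, u3.2} {u3.3}


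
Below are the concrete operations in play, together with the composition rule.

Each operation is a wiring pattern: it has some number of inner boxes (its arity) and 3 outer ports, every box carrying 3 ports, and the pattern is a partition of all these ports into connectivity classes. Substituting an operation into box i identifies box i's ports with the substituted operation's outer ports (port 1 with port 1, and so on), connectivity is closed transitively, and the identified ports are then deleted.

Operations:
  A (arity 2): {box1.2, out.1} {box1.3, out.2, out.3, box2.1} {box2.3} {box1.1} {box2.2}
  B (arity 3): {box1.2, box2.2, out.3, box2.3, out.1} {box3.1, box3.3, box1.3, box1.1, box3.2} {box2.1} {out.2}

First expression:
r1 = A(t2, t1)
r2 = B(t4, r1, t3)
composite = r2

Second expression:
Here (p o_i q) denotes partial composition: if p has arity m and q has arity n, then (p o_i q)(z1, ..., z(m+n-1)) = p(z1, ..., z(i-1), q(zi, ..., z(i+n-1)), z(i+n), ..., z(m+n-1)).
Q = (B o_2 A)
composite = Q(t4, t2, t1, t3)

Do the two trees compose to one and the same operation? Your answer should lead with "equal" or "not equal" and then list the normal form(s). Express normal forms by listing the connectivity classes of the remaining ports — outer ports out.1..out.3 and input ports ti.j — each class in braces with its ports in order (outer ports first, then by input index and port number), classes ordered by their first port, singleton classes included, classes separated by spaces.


equal: each reduces to {out.1, out.3, t1.1, t2.3, t4.2} {out.2} {t1.2} {t1.3} {t2.1} {t2.2} {t3.1, t3.2, t3.3, t4.1, t4.3}

The first expression reduces to {out.1, out.3, t1.1, t2.3, t4.2} {out.2} {t1.2} {t1.3} {t2.1} {t2.2} {t3.1, t3.2, t3.3, t4.1, t4.3}
The second expression reduces to {out.1, out.3, t1.1, t2.3, t4.2} {out.2} {t1.2} {t1.3} {t2.1} {t2.2} {t3.1, t3.2, t3.3, t4.1, t4.3}
Identical normal forms: equal.


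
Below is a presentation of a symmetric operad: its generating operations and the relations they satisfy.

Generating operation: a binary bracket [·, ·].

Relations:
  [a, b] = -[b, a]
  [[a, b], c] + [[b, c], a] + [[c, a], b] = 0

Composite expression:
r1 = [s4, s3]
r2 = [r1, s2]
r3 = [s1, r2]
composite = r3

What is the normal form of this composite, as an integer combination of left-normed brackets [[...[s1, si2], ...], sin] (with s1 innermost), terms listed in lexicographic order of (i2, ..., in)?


[[[s1, s2], s3], s4] - [[[s1, s2], s4], s3] - [[[s1, s3], s4], s2] + [[[s1, s4], s3], s2]

Expand each bracket as ab - ba; the s1-initial words give the coefficients.
Composite bracket: [s1, [[s4, s3], s2]]
The bracket unfolds into 8 signed words via [a, b] = ab - ba (2^3 = 8).
Keep just the words that open with s1:
  the word s1s2s3s4 carries sign +1 and contributes +[[[s1, s2], s3], s4]
  the word s1s2s4s3 carries sign -1 and contributes -[[[s1, s2], s4], s3]
  the word s1s3s4s2 carries sign -1 and contributes -[[[s1, s3], s4], s2]
  the word s1s4s3s2 carries sign +1 and contributes +[[[s1, s4], s3], s2]


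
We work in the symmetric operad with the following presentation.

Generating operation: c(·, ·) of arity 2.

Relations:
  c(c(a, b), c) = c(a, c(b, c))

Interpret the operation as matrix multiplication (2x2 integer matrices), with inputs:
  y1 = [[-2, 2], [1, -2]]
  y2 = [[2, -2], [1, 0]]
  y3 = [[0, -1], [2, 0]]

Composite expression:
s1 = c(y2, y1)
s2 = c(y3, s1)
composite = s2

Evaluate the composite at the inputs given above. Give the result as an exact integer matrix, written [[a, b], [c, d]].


[[2, -2], [-12, 16]]

c(y2, y1) = [[-6, 8], [-2, 2]]
c(y3, c(y2, y1)) = [[2, -2], [-12, 16]]


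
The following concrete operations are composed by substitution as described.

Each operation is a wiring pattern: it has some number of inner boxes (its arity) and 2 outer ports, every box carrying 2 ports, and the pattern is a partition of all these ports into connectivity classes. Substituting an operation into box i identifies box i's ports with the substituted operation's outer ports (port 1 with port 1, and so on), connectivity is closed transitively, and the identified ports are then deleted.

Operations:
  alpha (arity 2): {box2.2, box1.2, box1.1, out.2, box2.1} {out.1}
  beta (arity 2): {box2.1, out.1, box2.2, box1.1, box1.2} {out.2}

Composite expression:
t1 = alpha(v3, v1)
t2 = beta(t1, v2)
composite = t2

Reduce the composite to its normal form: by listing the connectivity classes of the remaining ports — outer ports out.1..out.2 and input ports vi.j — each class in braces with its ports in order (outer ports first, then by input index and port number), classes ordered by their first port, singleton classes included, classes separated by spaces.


Connectivity passes through glued beta-boundaries; trace each wire chain.
composing alpha on (v3, v1), with out.j its own outer ports: {out.1} {out.2, v1.1, v1.2, v3.1, v3.2}
composing beta on (v3, v1, v2), with out.j its own outer ports: {out.1, v1.1, v1.2, v2.1, v2.2, v3.1, v3.2} {out.2}

{out.1, v1.1, v1.2, v2.1, v2.2, v3.1, v3.2} {out.2}


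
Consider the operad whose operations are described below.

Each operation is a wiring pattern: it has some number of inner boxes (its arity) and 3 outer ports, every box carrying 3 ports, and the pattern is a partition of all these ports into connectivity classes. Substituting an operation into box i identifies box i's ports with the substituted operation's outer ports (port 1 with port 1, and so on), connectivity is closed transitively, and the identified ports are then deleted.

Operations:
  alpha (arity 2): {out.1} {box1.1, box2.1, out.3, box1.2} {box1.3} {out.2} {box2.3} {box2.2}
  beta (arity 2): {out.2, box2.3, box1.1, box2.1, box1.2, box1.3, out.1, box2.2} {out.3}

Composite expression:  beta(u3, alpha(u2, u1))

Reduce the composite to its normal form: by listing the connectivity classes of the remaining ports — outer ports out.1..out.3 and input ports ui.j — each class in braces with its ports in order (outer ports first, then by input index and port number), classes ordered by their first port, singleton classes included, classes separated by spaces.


{out.1, out.2, u1.1, u2.1, u2.2, u3.1, u3.2, u3.3} {out.3} {u1.2} {u1.3} {u2.3}

Two ports join when wires chain via beta-identified ports.
composing alpha on (u2, u1), with out.j its own outer ports: {out.1} {out.2} {out.3, u1.1, u2.1, u2.2} {u1.2} {u1.3} {u2.3}
composing beta on (u3, u2, u1), with out.j its own outer ports: {out.1, out.2, u1.1, u2.1, u2.2, u3.1, u3.2, u3.3} {out.3} {u1.2} {u1.3} {u2.3}


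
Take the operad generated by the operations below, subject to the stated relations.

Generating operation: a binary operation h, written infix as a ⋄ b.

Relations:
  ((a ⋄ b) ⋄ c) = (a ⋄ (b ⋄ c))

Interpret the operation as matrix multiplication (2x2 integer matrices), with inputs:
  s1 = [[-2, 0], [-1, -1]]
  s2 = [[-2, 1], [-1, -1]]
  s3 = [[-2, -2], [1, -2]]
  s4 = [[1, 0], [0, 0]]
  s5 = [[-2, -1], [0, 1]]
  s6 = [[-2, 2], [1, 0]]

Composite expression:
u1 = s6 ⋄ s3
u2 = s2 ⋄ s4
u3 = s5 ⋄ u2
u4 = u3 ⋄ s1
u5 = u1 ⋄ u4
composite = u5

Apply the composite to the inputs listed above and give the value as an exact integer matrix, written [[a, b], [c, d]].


[[-60, 0], [16, 0]]

(s6 ⋄ s3) = [[6, 0], [-2, -2]]
(s2 ⋄ s4) = [[-2, 0], [-1, 0]]
(s5 ⋄ (s2 ⋄ s4)) = [[5, 0], [-1, 0]]
((s5 ⋄ (s2 ⋄ s4)) ⋄ s1) = [[-10, 0], [2, 0]]
((s6 ⋄ s3) ⋄ ((s5 ⋄ (s2 ⋄ s4)) ⋄ s1)) = [[-60, 0], [16, 0]]


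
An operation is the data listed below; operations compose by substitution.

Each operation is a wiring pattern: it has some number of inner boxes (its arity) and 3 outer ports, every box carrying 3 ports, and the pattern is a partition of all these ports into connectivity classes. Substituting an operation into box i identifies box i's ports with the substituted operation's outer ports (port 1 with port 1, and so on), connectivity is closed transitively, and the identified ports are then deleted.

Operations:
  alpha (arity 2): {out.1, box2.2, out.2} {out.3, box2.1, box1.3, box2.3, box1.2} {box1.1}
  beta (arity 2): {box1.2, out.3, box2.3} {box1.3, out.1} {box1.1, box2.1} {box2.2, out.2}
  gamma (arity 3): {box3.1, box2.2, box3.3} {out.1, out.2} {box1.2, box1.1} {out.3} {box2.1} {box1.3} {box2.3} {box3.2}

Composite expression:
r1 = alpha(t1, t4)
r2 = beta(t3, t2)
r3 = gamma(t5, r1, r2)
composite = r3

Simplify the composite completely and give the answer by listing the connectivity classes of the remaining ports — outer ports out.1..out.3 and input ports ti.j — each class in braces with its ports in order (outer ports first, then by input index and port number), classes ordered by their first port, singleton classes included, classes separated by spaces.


{out.1, out.2} {out.3} {t1.1} {t1.2, t1.3, t4.1, t4.3} {t2.1, t3.1} {t2.2} {t2.3, t3.2, t3.3, t4.2} {t5.1, t5.2} {t5.3}


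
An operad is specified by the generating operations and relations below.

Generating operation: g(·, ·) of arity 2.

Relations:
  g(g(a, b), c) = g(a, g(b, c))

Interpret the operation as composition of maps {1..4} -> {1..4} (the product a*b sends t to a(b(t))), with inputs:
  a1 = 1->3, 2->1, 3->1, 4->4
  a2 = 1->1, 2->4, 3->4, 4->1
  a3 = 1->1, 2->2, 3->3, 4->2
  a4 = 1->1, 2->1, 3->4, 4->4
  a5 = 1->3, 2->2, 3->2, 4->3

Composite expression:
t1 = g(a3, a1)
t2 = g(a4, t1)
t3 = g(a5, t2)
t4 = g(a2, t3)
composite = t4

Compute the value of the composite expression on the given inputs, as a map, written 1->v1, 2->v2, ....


1->4, 2->4, 3->4, 4->4

g(a3, a1) = 1->3, 2->1, 3->1, 4->2
g(a4, g(a3, a1)) = 1->4, 2->1, 3->1, 4->1
g(a5, g(a4, g(a3, a1))) = 1->3, 2->3, 3->3, 4->3
g(a2, g(a5, g(a4, g(a3, a1)))) = 1->4, 2->4, 3->4, 4->4


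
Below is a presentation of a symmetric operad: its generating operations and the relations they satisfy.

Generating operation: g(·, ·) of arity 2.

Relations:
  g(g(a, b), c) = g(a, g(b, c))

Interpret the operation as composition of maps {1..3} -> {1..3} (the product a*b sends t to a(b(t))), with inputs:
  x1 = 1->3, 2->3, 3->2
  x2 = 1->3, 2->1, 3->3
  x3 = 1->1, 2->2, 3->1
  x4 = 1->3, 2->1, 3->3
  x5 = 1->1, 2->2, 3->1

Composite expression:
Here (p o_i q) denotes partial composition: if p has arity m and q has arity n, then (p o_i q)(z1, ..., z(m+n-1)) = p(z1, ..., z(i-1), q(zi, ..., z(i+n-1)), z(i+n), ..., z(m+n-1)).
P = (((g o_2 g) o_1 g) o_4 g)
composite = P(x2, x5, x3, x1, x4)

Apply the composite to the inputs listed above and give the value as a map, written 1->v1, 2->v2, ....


g(x2, x5) = 1->3, 2->1, 3->3
g(x1, x4) = 1->2, 2->3, 3->2
g(x3, g(x1, x4)) = 1->2, 2->1, 3->2
g(g(x2, x5), g(x3, g(x1, x4))) = 1->1, 2->3, 3->1

1->1, 2->3, 3->1


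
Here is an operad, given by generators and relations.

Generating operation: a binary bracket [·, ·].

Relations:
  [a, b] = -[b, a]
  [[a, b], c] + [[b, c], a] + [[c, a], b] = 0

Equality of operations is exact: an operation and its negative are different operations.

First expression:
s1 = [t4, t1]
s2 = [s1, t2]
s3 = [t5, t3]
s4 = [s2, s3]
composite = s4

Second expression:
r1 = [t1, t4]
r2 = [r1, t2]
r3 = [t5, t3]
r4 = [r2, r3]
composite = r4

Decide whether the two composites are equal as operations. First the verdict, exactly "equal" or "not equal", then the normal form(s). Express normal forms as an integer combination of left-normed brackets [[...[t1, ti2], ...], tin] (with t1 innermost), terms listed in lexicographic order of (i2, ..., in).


In normal form, the first expression is [[[[t1, t4], t2], t3], t5] - [[[[t1, t4], t2], t5], t3]
In normal form, the second expression is -[[[[t1, t4], t2], t3], t5] + [[[[t1, t4], t2], t5], t3]
Distinct normal forms: not equal.

not equal; the first gives [[[[t1, t4], t2], t3], t5] - [[[[t1, t4], t2], t5], t3] and the second -[[[[t1, t4], t2], t3], t5] + [[[[t1, t4], t2], t5], t3]


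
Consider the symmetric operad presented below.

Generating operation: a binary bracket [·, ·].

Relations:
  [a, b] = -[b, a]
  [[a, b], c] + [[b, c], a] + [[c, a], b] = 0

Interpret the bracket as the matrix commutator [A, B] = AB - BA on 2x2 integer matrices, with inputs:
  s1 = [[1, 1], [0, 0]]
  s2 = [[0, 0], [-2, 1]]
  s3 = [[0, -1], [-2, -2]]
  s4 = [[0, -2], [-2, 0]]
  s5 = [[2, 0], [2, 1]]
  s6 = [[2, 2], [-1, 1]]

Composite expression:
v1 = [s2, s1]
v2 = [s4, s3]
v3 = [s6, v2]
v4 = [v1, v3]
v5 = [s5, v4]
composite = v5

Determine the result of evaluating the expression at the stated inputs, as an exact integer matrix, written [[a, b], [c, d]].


[[48, -24], [-48, -48]]

[s2, s1] = [[2, -1], [-2, -2]]
[s4, s3] = [[2, 4], [-4, -2]]
[s6, [s4, s3]] = [[-4, -4], [0, 4]]
[[s2, s1], [s6, [s4, s3]]] = [[-8, -24], [16, 8]]
[s5, [[s2, s1], [s6, [s4, s3]]]] = [[48, -24], [-48, -48]]


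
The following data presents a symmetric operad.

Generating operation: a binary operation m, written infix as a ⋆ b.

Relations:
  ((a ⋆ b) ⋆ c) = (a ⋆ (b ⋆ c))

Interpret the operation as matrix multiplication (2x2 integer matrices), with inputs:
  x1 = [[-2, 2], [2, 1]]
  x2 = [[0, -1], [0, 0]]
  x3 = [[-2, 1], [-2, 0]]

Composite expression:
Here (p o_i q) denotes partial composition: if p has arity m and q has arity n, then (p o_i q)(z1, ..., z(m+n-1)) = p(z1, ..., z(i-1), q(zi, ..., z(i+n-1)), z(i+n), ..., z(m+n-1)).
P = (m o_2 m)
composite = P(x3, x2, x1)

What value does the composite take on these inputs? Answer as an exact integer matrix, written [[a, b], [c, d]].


[[4, 2], [4, 2]]


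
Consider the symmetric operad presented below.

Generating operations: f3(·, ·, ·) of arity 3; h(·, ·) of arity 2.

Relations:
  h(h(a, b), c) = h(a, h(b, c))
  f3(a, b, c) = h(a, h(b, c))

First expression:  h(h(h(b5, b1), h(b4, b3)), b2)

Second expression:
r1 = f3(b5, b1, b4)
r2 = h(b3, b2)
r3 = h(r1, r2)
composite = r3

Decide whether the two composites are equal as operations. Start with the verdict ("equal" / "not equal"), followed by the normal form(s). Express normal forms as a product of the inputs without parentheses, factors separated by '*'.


equal; both compose to b5 * b1 * b4 * b3 * b2

In normal form, the first expression is b5 * b1 * b4 * b3 * b2
In normal form, the second expression is b5 * b1 * b4 * b3 * b2
Same normal form: equal.


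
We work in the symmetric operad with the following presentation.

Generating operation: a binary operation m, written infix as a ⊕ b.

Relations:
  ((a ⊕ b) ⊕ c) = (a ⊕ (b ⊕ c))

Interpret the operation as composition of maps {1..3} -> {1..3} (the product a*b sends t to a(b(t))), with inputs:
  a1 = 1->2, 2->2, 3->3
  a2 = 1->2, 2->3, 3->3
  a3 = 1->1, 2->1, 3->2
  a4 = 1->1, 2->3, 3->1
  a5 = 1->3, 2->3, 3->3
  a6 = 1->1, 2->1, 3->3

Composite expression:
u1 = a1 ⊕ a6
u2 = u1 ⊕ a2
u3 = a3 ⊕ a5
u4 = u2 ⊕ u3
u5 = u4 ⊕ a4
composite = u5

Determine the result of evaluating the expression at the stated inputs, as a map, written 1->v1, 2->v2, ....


1->3, 2->3, 3->3

(a1 ⊕ a6) = 1->2, 2->2, 3->3
((a1 ⊕ a6) ⊕ a2) = 1->2, 2->3, 3->3
(a3 ⊕ a5) = 1->2, 2->2, 3->2
(((a1 ⊕ a6) ⊕ a2) ⊕ (a3 ⊕ a5)) = 1->3, 2->3, 3->3
((((a1 ⊕ a6) ⊕ a2) ⊕ (a3 ⊕ a5)) ⊕ a4) = 1->3, 2->3, 3->3


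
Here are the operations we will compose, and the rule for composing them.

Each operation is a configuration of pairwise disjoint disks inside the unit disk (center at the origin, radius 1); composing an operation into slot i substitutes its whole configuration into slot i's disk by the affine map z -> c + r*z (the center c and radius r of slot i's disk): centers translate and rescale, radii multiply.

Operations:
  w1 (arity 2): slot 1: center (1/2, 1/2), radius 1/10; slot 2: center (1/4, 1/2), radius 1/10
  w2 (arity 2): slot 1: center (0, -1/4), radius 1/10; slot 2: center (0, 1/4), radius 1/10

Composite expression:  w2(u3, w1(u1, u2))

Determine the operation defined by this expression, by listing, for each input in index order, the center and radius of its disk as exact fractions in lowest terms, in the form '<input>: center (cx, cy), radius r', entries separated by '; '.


u1: center (1/20, 3/10), radius 1/100; u2: center (1/40, 3/10), radius 1/100; u3: center (0, -1/4), radius 1/10

Only the slot chain above each u matters under w2; compose those maps.
input u3: composing its 1 substitution step yields center (0, -1/4), radius 1/10
input u1: composing its 2 substitution steps yields center (1/20, 3/10), radius 1/100
input u2: composing its 2 substitution steps yields center (1/40, 3/10), radius 1/100


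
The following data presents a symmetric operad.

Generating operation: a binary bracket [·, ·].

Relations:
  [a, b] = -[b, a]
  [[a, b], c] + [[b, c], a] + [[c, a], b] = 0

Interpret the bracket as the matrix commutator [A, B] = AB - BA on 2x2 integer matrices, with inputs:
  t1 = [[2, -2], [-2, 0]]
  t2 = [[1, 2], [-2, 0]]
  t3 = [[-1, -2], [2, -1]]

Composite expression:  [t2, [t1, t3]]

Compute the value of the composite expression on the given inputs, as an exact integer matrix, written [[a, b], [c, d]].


[[-16, 28], [36, 16]]

[t1, t3] = [[-8, -4], [-4, 8]]
[t2, [t1, t3]] = [[-16, 28], [36, 16]]


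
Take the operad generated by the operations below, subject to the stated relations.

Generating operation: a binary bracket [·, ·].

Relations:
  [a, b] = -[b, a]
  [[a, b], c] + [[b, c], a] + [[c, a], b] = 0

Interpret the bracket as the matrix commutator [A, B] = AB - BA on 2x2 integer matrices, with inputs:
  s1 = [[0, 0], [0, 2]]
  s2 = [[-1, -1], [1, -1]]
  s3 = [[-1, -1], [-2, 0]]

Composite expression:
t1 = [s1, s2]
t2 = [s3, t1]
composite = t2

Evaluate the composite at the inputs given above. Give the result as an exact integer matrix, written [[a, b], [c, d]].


[[2, -2], [2, -2]]

[s1, s2] = [[0, 2], [2, 0]]
[s3, [s1, s2]] = [[2, -2], [2, -2]]


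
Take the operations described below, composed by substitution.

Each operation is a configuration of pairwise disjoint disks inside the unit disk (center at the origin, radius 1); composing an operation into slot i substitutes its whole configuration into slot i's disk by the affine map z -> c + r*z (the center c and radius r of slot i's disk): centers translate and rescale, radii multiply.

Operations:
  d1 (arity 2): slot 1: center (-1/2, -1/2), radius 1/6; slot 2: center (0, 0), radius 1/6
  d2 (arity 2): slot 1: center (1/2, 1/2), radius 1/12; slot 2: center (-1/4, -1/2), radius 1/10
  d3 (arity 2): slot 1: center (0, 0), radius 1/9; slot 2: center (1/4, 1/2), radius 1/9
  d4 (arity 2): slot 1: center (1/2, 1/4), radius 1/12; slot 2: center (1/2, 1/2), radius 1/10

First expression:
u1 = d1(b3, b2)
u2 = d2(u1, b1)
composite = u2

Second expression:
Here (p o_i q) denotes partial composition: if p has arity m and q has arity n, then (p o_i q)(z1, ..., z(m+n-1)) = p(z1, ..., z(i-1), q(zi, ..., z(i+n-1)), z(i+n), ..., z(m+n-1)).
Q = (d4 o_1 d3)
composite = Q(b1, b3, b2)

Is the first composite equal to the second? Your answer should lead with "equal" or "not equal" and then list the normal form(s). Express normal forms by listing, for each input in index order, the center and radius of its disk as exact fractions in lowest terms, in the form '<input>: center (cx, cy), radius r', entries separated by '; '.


not equal: they reduce to b1: center (-1/4, -1/2), radius 1/10; b2: center (1/2, 1/2), radius 1/72; b3: center (11/24, 11/24), radius 1/72 and b1: center (1/2, 1/4), radius 1/108; b2: center (1/2, 1/2), radius 1/10; b3: center (25/48, 7/24), radius 1/108

The first expression, normalized: b1: center (-1/4, -1/2), radius 1/10; b2: center (1/2, 1/2), radius 1/72; b3: center (11/24, 11/24), radius 1/72
The second expression, normalized: b1: center (1/2, 1/4), radius 1/108; b2: center (1/2, 1/2), radius 1/10; b3: center (25/48, 7/24), radius 1/108
Distinct normal forms: not equal.


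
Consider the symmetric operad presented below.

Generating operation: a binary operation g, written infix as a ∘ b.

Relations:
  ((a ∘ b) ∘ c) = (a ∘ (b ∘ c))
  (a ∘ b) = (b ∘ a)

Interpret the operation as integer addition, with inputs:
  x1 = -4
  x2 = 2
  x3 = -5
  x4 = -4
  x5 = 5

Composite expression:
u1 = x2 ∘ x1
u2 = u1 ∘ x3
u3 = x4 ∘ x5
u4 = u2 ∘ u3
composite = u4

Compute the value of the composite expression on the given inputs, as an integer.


(x2 ∘ x1) = -2
((x2 ∘ x1) ∘ x3) = -7
(x4 ∘ x5) = 1
(((x2 ∘ x1) ∘ x3) ∘ (x4 ∘ x5)) = -6

-6


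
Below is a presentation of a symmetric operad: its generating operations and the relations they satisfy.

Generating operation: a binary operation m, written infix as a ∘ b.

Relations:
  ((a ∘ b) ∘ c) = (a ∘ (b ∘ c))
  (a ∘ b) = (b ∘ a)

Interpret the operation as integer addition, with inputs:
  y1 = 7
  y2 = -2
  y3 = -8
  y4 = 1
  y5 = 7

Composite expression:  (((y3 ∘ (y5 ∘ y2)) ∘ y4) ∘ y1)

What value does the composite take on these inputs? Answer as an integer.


(y5 ∘ y2) = 5
(y3 ∘ (y5 ∘ y2)) = -3
((y3 ∘ (y5 ∘ y2)) ∘ y4) = -2
(((y3 ∘ (y5 ∘ y2)) ∘ y4) ∘ y1) = 5

5


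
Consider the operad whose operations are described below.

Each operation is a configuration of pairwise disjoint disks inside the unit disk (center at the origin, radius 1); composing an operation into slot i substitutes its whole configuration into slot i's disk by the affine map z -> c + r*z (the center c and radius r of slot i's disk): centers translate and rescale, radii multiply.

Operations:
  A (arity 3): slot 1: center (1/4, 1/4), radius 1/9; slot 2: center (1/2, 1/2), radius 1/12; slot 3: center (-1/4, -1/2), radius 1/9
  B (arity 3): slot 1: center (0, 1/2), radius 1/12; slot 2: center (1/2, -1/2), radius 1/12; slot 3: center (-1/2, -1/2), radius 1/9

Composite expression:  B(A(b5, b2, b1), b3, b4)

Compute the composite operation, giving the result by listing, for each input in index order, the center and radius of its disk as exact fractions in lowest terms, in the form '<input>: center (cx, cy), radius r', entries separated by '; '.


Follow each b-input down from B: c' goes to c + r*c', radius to r*r'.
tracing b5 down its 2-map path: center (1/48, 25/48), radius 1/108
tracing b2 down its 2-map path: center (1/24, 13/24), radius 1/144
tracing b1 down its 2-map path: center (-1/48, 11/24), radius 1/108
tracing b3 down its 1-map path: center (1/2, -1/2), radius 1/12
tracing b4 down its 1-map path: center (-1/2, -1/2), radius 1/9

b1: center (-1/48, 11/24), radius 1/108; b2: center (1/24, 13/24), radius 1/144; b3: center (1/2, -1/2), radius 1/12; b4: center (-1/2, -1/2), radius 1/9; b5: center (1/48, 25/48), radius 1/108
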